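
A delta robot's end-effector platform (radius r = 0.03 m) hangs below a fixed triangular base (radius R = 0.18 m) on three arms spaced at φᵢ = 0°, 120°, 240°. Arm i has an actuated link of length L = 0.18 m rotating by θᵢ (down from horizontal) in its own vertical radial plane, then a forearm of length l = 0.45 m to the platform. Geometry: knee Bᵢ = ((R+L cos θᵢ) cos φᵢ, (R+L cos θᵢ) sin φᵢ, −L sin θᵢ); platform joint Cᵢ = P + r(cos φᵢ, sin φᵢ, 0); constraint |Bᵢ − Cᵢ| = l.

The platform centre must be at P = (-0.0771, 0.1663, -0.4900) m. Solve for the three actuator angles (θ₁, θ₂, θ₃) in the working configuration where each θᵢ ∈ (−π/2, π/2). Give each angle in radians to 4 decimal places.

rotate P by −φ1: (-0.0771, 0.1663, -0.4900)
  A cos θ + B sin θ = C:  0.2271·cos θ + -0.4900·sin θ = -0.4145
  θ1 = atan2(B,A) + arccos(C/0.5401) = 1.3090
φ2=120.0° → target in arm frame (0.1826, -0.0164)
  A=-0.0326, B=-0.4900, C=(l²−L²−A²−y'²−z²)/(2L)=-0.1981
  √(A²+B²)=0.4911;  θ2 = -1.6372+1.9861 ≈ 0.3489
φ3=240.0° → target in arm frame (-0.1055, -0.1499)
  A=0.2555, B=-0.4900, C=(l²−L²−A²−y'²−z²)/(2L)=-0.4382
  √(A²+B²)=0.5526;  θ3 = -1.0902+2.4864 ≈ 1.3962

θ₁ = 1.3090, θ₂ = 0.3489, θ₃ = 1.3962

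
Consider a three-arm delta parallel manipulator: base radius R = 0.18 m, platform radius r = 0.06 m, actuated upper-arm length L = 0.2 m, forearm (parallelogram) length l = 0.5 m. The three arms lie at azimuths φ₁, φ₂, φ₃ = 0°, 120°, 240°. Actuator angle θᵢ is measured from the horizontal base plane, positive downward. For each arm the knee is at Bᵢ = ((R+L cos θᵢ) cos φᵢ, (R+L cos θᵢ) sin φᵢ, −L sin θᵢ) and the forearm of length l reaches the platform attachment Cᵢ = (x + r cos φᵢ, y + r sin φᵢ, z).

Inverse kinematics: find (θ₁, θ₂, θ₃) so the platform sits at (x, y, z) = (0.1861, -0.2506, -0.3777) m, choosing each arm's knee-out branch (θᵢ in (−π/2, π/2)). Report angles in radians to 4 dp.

θ₁ = -0.1744, θ₂ = 1.3962, θ₃ = 0.0872

arm 1 (φ=0.0°): x'=0.1861, y'=-0.2506
  e−x'=-0.0661;  (l²−L²−(e−x')²−y'²−z²)/2L = 0.0004
  γ=atan2(-0.3777,-0.0661)=-1.7440;  ψ=arccos(0.0011)=1.5697;  θ1=γ+ψ≈-0.1744
arm 2 (φ=120.0°): x'=-0.3101, y'=-0.0359
  e−x'=0.4301;  (l²−L²−(e−x')²−y'²−z²)/2L = -0.2973
  γ=atan2(-0.3777,0.4301)=-0.7206;  ψ=arccos(-0.5194)=2.1169;  θ2=γ+ψ≈1.3962
arm 3 (φ=240.0°): x'=0.1240, y'=0.2865
  A cos θ + B sin θ = C:  -0.0040·cos θ + -0.3777·sin θ = -0.0368
  γ=atan2(-0.3777,-0.0040)=-1.5813;  ψ=arccos(-0.0975)=1.6685;  θ3=γ+ψ≈0.0872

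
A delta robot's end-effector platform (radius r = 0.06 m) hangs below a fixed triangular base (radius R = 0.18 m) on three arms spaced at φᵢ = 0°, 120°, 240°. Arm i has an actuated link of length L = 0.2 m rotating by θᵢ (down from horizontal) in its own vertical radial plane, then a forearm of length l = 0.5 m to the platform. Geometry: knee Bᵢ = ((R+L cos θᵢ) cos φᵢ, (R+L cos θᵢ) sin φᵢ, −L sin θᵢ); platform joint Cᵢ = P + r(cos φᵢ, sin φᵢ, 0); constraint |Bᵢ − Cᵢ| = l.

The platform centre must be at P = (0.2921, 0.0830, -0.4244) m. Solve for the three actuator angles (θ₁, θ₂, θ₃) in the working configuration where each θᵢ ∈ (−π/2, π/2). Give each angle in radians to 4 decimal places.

θ₁ = -0.3491, θ₂ = 0.9600, θ₃ = 1.3092

rotate P by −φ1: (0.2921, 0.0830, -0.4244)
  A=-0.1721, B=-0.4244, C=(l²−L²−A²−y'²−z²)/(2L)=-0.0166
  θ1 = atan2(B,A) + arccos(C/0.4580) = -0.3491
arm 2 (φ=120.0°): x'=-0.0742, y'=-0.2945
  A=0.1942, B=-0.4244, C=(l²−L²−A²−y'²−z²)/(2L)=-0.2363
  θ2 = atan2(B,A) + arccos(C/0.4667) = 0.9600
rotate P by −φ3: (-0.2179, 0.2115, -0.4244)
  A=0.3379, B=-0.4244, C=(l²−L²−A²−y'²−z²)/(2L)=-0.3226
  γ=atan2(-0.4244,0.3379)=-0.8983;  ψ=arccos(-0.5946)=2.2076;  θ3=γ+ψ≈1.3092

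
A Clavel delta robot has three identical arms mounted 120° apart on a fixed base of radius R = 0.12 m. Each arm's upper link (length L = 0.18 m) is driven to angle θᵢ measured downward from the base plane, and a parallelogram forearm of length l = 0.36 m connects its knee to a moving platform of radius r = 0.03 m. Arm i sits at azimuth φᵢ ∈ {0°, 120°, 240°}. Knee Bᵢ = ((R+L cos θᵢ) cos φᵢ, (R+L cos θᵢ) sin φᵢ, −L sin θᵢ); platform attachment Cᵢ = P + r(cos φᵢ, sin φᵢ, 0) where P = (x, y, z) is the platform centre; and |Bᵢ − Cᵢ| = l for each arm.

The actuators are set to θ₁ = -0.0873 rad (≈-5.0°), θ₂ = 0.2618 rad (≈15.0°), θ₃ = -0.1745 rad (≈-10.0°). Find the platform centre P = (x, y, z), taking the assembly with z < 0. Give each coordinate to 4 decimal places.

S1 = (0.2693·cos0.0°, 0.2693·sin0.0°, 0.0157) = (0.2693, 0.0000, 0.0157)
arm 2 at φ=120.0°: e+L cos θ2 = 0.2639;  S2 = (-0.1319, 0.2285, -0.0466)
S3 = (0.2673·cos240.0°, 0.2673·sin240.0°, 0.0313) = (-0.1336, -0.2315, 0.0313)
eliminate P² terms by subtracting sphere 1 from 2 and 3
plane₁₂: -0.8025x+0.4570y+-0.1246z = -0.0010
Cramer: x(z) = 0.0008-0.0587z;  y(z) = -0.0007+0.1694z
sphere 1 gives Az²+Bz+C=0 with A=1.0322, B=-0.0001, C=-0.0573;  B²−4AC=0.2365;  roots -0.2355, 0.2356;  negative root z = -0.2355
x = 0.0147, y = -0.0406

(0.0147, -0.0406, -0.2355)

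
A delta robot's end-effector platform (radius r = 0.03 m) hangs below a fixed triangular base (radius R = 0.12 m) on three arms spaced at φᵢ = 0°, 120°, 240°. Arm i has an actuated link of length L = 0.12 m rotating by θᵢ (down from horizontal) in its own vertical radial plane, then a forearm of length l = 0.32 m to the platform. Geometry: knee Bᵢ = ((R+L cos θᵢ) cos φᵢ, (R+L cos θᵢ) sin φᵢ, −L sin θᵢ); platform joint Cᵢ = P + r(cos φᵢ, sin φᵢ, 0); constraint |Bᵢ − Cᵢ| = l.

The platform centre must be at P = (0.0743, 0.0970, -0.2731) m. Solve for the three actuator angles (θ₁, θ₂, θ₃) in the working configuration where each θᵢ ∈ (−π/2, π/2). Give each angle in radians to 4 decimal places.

θ₁ = 0.0001, θ₂ = 0.1745, θ₃ = 1.0472

rotate P by −φ1: (0.0743, 0.0970, -0.2731)
  A cos θ + B sin θ = C:  0.0157·cos θ + -0.2731·sin θ = 0.0157
  γ=atan2(-0.2731,0.0157)=-1.5134;  ψ=arccos(0.0573)=1.5135;  θ1=γ+ψ≈0.0001
rotate P by −φ2: (0.0469, -0.1128, -0.2731)
  A cos θ + B sin θ = C:  0.0431·cos θ + -0.2731·sin θ = -0.0049
  γ=atan2(-0.2731,0.0431)=-1.4141;  ψ=arccos(-0.0178)=1.5886;  θ2=γ+ψ≈0.1745
φ3=240.0° → target in arm frame (-0.1212, 0.0158)
  A cos θ + B sin θ = C:  0.2112·cos θ + -0.2731·sin θ = -0.1309
  γ=atan2(-0.2731,0.2112)=-0.9126;  ψ=arccos(-0.3792)=1.9598;  θ3=γ+ψ≈1.0472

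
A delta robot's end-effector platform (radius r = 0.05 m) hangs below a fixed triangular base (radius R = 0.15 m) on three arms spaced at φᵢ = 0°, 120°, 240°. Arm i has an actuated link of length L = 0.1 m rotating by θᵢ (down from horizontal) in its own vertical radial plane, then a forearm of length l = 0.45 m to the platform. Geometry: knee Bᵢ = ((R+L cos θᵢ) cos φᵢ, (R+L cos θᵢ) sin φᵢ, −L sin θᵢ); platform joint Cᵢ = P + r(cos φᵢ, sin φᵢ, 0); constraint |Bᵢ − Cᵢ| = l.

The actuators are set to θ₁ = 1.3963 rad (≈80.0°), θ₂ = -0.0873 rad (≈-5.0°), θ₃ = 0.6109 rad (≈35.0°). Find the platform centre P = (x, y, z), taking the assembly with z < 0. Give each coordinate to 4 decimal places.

φ1=0.0°: virtual centre (0.1174, 0.0000, -0.0985), radius l
φ2=120.0°: virtual centre (-0.0998, 0.1729, 0.0087), radius l
centre 3 = (0.1819·cos240.0°, 0.1819·sin240.0°, -0.0574) = (-0.0910, -0.1575, -0.0574)
subtract pairs → two planes through P
linear system: -0.4343x+0.3458y = 0.0165−0.2144z; -0.4166x+-0.3151y = 0.0129−0.0822z
Cramer: x(z) = -0.0343+0.3417z;  y(z) = 0.0044-0.1908z
sphere 1 gives Az²+Bz+C=0 with A=1.1532, B=0.0916, C=-0.1698;  B²−4AC=0.7915;  roots -0.4254, 0.3460;  negative root z = -0.4254
x = -0.1797, y = 0.0856

(-0.1797, 0.0856, -0.4254)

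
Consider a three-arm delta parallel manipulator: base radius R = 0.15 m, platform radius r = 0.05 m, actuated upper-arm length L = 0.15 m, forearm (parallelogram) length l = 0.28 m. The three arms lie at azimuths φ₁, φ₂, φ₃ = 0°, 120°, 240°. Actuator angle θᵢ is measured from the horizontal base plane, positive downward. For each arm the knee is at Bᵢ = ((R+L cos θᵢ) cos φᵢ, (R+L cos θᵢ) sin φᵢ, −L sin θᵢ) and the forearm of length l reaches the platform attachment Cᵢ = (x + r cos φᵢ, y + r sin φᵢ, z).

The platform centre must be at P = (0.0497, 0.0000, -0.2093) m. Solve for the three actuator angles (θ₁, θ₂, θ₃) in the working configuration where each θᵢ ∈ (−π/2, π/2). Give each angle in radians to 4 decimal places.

θ₁ = 0.0872, θ₂ = 0.6110, θ₃ = 0.6110

arm 1 (φ=0.0°): x'=0.0497, y'=0.0000
  A cos θ + B sin θ = C:  0.0503·cos θ + -0.2093·sin θ = 0.0319
  θ1 = atan2(B,A) + arccos(C/0.2153) = 0.0872
rotate P by −φ2: (-0.0248, -0.0430, -0.2093)
  e−x'=0.1248;  (l²−L²−(e−x')²−y'²−z²)/2L = -0.0178
  √(A²+B²)=0.2437;  θ2 = -1.0329+1.6440 ≈ 0.6110
arm 3 (φ=240.0°): x'=-0.0249, y'=0.0430
  e−x'=0.1249;  (l²−L²−(e−x')²−y'²−z²)/2L = -0.0178
  γ=atan2(-0.2093,0.1249)=-1.0329;  ψ=arccos(-0.0731)=1.6440;  θ3=γ+ψ≈0.6110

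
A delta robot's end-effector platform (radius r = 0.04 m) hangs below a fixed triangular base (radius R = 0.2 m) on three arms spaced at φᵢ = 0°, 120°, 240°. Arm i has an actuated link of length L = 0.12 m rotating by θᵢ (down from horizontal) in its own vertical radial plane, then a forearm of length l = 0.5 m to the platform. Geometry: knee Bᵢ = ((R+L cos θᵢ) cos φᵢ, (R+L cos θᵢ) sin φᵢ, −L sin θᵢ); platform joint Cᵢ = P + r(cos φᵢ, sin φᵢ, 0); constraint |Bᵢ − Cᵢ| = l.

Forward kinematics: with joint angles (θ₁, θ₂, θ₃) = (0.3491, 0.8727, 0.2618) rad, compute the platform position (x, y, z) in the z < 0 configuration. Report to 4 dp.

(0.0340, -0.0802, -0.4729)

φ1=0.0°: virtual centre (0.2728, 0.0000, -0.0410), radius l
arm 2 at φ=120.0°: e+L cos θ2 = 0.2371;  centre 2 = (-0.1186, 0.2054, -0.0919)
centre 3 = (0.2759·cos240.0°, 0.2759·sin240.0°, -0.0311) = (-0.1380, -0.2389, -0.0311)
eliminate P² terms by subtracting sphere 1 from 2 and 3
plane₁₂: -0.7827x+0.4107y+-0.1018z = -0.0114
det = 0.7114;  x = 0.0071+-0.0568z,  y = -0.0143+0.1395z
quadratic in z: (1.0227)z²+(0.1083)z+(-0.1775)=0, √Δ=0.8590 → z ∈ {-0.4729, 0.3670}; z = -0.4729 (taking z<0)
x = 0.0340, y = -0.0802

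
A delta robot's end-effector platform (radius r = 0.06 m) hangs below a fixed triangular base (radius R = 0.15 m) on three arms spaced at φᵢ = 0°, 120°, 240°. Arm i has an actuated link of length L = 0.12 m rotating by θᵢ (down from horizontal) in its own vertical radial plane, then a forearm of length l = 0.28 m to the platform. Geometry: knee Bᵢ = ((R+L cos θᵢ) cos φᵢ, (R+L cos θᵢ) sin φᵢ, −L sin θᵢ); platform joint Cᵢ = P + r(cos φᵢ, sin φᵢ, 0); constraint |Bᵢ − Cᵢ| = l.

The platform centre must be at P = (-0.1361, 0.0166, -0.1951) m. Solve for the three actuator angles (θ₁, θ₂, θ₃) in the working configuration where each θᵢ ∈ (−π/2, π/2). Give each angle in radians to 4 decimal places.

rotate P by −φ1: (-0.1361, 0.0166, -0.1951)
  A=0.2261, B=-0.1951, C=(l²−L²−A²−y'²−z²)/(2L)=-0.1061
  √(A²+B²)=0.2986;  θ1 = -0.7119+1.9340 ≈ 1.2220
arm 2 (φ=120.0°): x'=0.0824, y'=0.1096
  e−x'=0.0076;  (l²−L²−(e−x')²−y'²−z²)/2L = 0.0578
  √(A²+B²)=0.1952;  θ2 = -1.5320+1.2702 ≈ -0.2618
arm 3 (φ=240.0°): x'=0.0537, y'=-0.1262
  A=0.0363, B=-0.1951, C=(l²−L²−A²−y'²−z²)/(2L)=0.0362
  √(A²+B²)=0.1985;  θ3 = -1.3867+1.3871 ≈ 0.0004

θ₁ = 1.2220, θ₂ = -0.2618, θ₃ = 0.0004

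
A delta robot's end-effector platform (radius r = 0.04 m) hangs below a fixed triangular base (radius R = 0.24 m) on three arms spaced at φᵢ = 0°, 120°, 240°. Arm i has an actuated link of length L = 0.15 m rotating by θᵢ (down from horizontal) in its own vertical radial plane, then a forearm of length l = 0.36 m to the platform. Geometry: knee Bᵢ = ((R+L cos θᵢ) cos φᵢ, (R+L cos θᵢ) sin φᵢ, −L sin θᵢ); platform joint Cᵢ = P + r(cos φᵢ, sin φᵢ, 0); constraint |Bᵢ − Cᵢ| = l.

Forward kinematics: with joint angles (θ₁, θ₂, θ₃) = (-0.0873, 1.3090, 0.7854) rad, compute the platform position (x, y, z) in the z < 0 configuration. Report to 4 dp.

φ1=0.0°: virtual centre (0.3494, 0.0000, 0.0131), radius l
O2 = (0.2388·cos120.0°, 0.2388·sin120.0°, -0.1449) = (-0.1194, 0.2068, -0.1449)
φ3=240.0°: virtual centre (-0.1530, -0.2651, -0.1061), radius l
|O₂|²−|O₁|² = -0.0442;  |O₃|²−|O₁|² = -0.0173
plane₁₂: -0.9377x+0.4137y+-0.3159z = -0.0442
Cramer: x(z) = 0.0336-0.2915z;  y(z) = -0.0309+0.1030z
into |P−O₁|² = l²: 1.0956z² + 0.1516z + -0.0287 = 0;  Δ = 0.1488;  z = -0.2452 or 0.1068 → z<0 root = -0.2452
x = 0.1050, y = -0.0562

(0.1050, -0.0562, -0.2452)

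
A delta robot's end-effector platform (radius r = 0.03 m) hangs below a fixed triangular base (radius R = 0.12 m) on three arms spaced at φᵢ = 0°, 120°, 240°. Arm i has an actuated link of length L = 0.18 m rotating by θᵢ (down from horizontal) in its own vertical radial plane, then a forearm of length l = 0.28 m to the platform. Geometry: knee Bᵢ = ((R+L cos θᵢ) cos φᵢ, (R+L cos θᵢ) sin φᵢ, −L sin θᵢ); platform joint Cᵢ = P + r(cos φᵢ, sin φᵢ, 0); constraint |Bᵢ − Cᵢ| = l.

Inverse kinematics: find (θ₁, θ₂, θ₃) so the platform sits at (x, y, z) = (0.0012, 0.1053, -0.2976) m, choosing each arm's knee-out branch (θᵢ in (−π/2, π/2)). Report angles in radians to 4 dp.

arm 1 (φ=0.0°): x'=0.0012, y'=0.1053
  A=0.0888, B=-0.2976, C=(l²−L²−A²−y'²−z²)/(2L)=-0.1709
  γ=atan2(-0.2976,0.0888)=-1.2808;  ψ=arccos(-0.5504)=2.1537;  θ1=γ+ψ≈0.8728
rotate P by −φ2: (0.0906, -0.0537, -0.2976)
  A=-0.0006, B=-0.2976, C=(l²−L²−A²−y'²−z²)/(2L)=-0.1262
  γ=atan2(-0.2976,-0.0006)=-1.5728;  ψ=arccos(-0.4242)=2.0089;  θ2=γ+ψ≈0.4361
φ3=240.0° → target in arm frame (-0.0918, -0.0516)
  e−x'=0.1818;  (l²−L²−(e−x')²−y'²−z²)/2L = -0.2174
  θ3 = atan2(B,A) + arccos(C/0.3487) = 1.2216

θ₁ = 0.8728, θ₂ = 0.4361, θ₃ = 1.2216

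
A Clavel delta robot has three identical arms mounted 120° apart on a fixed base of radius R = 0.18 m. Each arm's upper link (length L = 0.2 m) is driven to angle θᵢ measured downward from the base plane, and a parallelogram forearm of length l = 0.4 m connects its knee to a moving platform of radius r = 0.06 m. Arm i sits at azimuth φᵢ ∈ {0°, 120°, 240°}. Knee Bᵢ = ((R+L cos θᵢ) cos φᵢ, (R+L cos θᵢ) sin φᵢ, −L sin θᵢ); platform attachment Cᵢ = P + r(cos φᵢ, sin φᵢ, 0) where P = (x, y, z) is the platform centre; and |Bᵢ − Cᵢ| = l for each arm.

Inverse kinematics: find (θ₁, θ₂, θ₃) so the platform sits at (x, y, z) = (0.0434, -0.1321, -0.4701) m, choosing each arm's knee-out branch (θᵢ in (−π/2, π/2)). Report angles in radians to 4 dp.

θ₁ = 0.8724, θ₂ = 1.3962, θ₃ = 0.6980

arm 1 (φ=0.0°): x'=0.0434, y'=-0.1321
  e−x'=0.0766;  (l²−L²−(e−x')²−y'²−z²)/2L = -0.3108
  √(A²+B²)=0.4763;  θ1 = -1.4093+2.2817 ≈ 0.8724
arm 2 (φ=120.0°): x'=-0.1361, y'=0.0285
  A cos θ + B sin θ = C:  0.2561·cos θ + -0.4701·sin θ = -0.4185
  √(A²+B²)=0.5353;  θ2 = -1.0720+2.4682 ≈ 1.3962
φ3=240.0° → target in arm frame (0.0927, 0.1036)
  e−x'=0.0273;  (l²−L²−(e−x')²−y'²−z²)/2L = -0.2812
  γ=atan2(-0.4701,0.0273)=-1.5128;  ψ=arccos(-0.5972)=2.2108;  θ3=γ+ψ≈0.6980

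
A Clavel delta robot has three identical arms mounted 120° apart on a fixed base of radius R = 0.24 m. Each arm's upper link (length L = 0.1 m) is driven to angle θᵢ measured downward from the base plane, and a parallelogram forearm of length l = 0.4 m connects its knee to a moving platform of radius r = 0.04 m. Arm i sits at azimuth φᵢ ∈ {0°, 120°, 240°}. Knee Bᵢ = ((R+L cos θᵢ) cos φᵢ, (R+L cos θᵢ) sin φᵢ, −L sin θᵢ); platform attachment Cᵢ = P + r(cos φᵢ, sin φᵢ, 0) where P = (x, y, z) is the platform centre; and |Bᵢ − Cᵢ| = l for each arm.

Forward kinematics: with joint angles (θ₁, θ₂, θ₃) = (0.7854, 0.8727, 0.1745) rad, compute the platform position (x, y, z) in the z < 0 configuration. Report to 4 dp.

(-0.0227, -0.0542, -0.3371)

arm 1 at φ=0.0°: e+L cos θ1 = 0.2707;  S1 = (0.2707, 0.0000, -0.0707)
arm 2 at φ=120.0°: e+L cos θ2 = 0.2643;  S2 = (-0.1321, 0.2289, -0.0766)
arm 3 at φ=240.0°: e+L cos θ3 = 0.2985;  S3 = (-0.1492, -0.2585, -0.0174)
subtract pairs → two planes through P
linear system: -0.8057x+0.4577y = -0.0026−-0.0118z; -0.8399x+-0.5170y = 0.0111−0.1067z
Cramer: x(z) = -0.0047+0.0534z;  y(z) = -0.0139+0.1197z
quadratic in z: (1.0172)z²+(0.1087)z+(-0.0790)=0, √Δ=0.5771 → z ∈ {-0.3371, 0.2303}; z = -0.3371 (taking z<0)
x = -0.0227, y = -0.0542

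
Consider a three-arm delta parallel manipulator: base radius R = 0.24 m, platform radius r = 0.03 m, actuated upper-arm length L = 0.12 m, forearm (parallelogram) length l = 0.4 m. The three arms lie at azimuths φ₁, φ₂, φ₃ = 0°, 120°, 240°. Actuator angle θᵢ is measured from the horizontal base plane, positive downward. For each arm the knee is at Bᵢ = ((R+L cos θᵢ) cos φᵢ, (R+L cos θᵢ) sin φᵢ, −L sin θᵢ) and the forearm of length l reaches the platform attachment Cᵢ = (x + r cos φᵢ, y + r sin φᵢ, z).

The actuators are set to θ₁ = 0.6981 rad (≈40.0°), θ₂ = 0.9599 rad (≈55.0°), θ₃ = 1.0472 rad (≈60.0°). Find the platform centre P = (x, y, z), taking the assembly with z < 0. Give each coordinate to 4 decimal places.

(0.0336, 0.0086, -0.3737)

φ1=0.0°: virtual centre (0.3019, 0.0000, -0.0771), radius l
O2 = (0.2788·cos120.0°, 0.2788·sin120.0°, -0.0983) = (-0.1394, 0.2415, -0.0983)
O3 = (0.2700·cos240.0°, 0.2700·sin240.0°, -0.1039) = (-0.1350, -0.2338, -0.1039)
|O₂|²−|O₁|² = -0.0097;  |O₃|²−|O₁|² = -0.0134
[-0.8827 0.4830 -0.0423]·P = -0.0097;  [-0.8739 -0.4677 -0.0536]·P = -0.0134
det = 0.8348;  x = 0.0132+-0.0547z,  y = 0.0040+-0.0123z
quadratic in z: (1.0031)z²+(0.1858)z+(-0.0707)=0, √Δ=0.5640 → z ∈ {-0.3737, 0.1885}; z = -0.3737 (taking z<0)
x = 0.0336, y = 0.0086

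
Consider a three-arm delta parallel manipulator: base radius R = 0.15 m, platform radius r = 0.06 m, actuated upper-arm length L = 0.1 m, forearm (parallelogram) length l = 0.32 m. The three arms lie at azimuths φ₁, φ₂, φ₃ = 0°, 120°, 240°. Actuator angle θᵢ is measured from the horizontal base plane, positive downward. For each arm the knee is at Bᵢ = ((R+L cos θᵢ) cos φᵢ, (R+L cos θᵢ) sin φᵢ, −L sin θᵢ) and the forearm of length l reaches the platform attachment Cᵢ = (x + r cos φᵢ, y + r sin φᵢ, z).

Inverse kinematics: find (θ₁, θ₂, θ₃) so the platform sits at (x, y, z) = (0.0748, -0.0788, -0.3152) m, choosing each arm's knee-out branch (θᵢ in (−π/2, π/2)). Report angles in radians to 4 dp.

rotate P by −φ1: (0.0748, -0.0788, -0.3152)
  e−x'=0.0152;  (l²−L²−(e−x')²−y'²−z²)/2L = -0.0670
  θ1 = atan2(B,A) + arccos(C/0.3156) = 0.2620
φ2=120.0° → target in arm frame (-0.1056, -0.0254)
  A=0.1956, B=-0.3152, C=(l²−L²−A²−y'²−z²)/(2L)=-0.2294
  θ2 = atan2(B,A) + arccos(C/0.3710) = 1.2220
φ3=240.0° → target in arm frame (0.0308, 0.1042)
  A cos θ + B sin θ = C:  0.0592·cos θ + -0.3152·sin θ = -0.1065
  √(A²+B²)=0.3207;  θ3 = -1.3853+1.9094 ≈ 0.5241

θ₁ = 0.2620, θ₂ = 1.2220, θ₃ = 0.5241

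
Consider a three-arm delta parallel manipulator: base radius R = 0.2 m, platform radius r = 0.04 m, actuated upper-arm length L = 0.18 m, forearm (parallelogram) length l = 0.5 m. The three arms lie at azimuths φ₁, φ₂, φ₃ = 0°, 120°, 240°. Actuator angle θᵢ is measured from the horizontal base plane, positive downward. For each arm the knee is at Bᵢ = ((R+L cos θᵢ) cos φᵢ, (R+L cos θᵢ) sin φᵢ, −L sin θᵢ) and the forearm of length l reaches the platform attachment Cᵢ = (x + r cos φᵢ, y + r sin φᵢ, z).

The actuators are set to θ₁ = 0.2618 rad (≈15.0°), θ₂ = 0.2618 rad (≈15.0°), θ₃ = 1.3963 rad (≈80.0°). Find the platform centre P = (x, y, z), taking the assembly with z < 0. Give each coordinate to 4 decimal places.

(0.1139, 0.1973, -0.4499)

φ1=0.0°: virtual centre (0.3339, 0.0000, -0.0466), radius l
φ2=120.0°: virtual centre (-0.1669, 0.2891, -0.0466), radius l
S3 = (0.1913·cos240.0°, 0.1913·sin240.0°, -0.1773) = (-0.0956, -0.1656, -0.1773)
|S₂|²−|S₁|² = 0.0000;  |S₃|²−|S₁|² = -0.0456
linear system: -1.0016x+0.5783y = 0.0000−0.0000z; -0.8590x+-0.3313y = -0.0456−-0.2614z
Cramer: x(z) = 0.0319-0.1824z;  y(z) = 0.0552-0.3160z
into |P−S₁|² = l²: 1.1331z² + 0.1685z + -0.1536 = 0;  Δ = 0.7245;  z = -0.4499 or 0.3012 → z<0 root = -0.4499
x = 0.1139, y = 0.1973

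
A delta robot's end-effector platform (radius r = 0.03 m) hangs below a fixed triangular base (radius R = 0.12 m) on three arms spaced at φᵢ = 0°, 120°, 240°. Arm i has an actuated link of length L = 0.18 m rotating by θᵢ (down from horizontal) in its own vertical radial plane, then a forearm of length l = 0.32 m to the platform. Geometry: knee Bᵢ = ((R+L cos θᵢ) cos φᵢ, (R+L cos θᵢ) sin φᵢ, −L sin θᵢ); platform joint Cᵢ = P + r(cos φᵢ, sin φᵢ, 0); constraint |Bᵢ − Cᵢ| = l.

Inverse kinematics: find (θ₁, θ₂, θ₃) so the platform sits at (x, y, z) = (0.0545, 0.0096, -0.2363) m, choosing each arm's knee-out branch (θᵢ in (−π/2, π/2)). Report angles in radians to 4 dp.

θ₁ = -0.0004, θ₂ = 0.4363, θ₃ = 0.5237

rotate P by −φ1: (0.0545, 0.0096, -0.2363)
  A cos θ + B sin θ = C:  0.0355·cos θ + -0.2363·sin θ = 0.0356
  γ=atan2(-0.2363,0.0355)=-1.4217;  ψ=arccos(0.1489)=1.4213;  θ1=γ+ψ≈-0.0004
rotate P by −φ2: (-0.0189, -0.0520, -0.2363)
  e−x'=0.1089;  (l²−L²−(e−x')²−y'²−z²)/2L = -0.0011
  γ=atan2(-0.2363,0.1089)=-1.1388;  ψ=arccos(-0.0044)=1.5752;  θ2=γ+ψ≈0.4363
rotate P by −φ3: (-0.0356, 0.0424, -0.2363)
  A=0.1256, B=-0.2363, C=(l²−L²−A²−y'²−z²)/(2L)=-0.0094
  θ3 = atan2(B,A) + arccos(C/0.2676) = 0.5237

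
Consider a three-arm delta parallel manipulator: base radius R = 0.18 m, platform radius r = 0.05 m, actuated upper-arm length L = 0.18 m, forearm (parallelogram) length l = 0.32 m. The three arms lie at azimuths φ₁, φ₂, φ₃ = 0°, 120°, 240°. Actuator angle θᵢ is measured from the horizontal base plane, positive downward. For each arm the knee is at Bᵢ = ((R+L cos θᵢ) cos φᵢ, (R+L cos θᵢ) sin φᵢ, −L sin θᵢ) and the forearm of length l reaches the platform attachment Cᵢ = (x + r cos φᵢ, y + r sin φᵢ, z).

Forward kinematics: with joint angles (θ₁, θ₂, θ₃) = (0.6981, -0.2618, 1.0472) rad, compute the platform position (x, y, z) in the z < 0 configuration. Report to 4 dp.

O1 = (0.2679·cos0.0°, 0.2679·sin0.0°, -0.1157) = (0.2679, 0.0000, -0.1157)
O2 = (0.3039·cos120.0°, 0.3039·sin120.0°, 0.0466) = (-0.1519, 0.2632, 0.0466)
arm 3 at φ=240.0°: (R−r)+L cos θ3 = 0.2200;  O3 = (-0.1100, -0.1905, -0.1559)
|O₂|²−|O₁|² = 0.0094;  |O₃|²−|O₁|² = -0.0125
linear system: -0.8396x+0.5263y = 0.0094−0.3246z; -0.7558x+-0.3811y = -0.0125−-0.0804z
Cramer: x(z) = 0.0042+0.1134z;  y(z) = 0.0244-0.4358z
into |P−O₁|² = l²: 1.2028z² + 0.1503z + -0.0189 = 0;  Δ = 0.1134;  z = -0.2024 or 0.0775 → z<0 root = -0.2024
x = -0.0188, y = 0.1126

(-0.0188, 0.1126, -0.2024)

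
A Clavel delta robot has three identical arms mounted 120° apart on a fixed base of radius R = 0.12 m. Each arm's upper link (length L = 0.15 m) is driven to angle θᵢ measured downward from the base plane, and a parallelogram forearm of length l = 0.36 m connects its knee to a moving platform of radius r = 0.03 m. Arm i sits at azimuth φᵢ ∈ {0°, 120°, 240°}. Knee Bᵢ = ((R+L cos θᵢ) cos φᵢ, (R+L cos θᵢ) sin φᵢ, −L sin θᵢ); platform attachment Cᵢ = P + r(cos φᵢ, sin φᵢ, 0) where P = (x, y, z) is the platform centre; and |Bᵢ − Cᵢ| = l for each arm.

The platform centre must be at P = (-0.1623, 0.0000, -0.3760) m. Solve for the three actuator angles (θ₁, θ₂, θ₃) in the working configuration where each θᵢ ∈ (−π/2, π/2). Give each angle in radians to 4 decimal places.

θ₁ = 1.3961, θ₂ = 0.5237, θ₃ = 0.5237

rotate P by −φ1: (-0.1623, 0.0000, -0.3760)
  A=0.2523, B=-0.3760, C=(l²−L²−A²−y'²−z²)/(2L)=-0.3264
  γ=atan2(-0.3760,0.2523)=-0.9798;  ψ=arccos(-0.7209)=2.3759;  θ1=γ+ψ≈1.3961
φ2=120.0° → target in arm frame (0.0811, 0.1406)
  A cos θ + B sin θ = C:  0.0089·cos θ + -0.3760·sin θ = -0.1804
  √(A²+B²)=0.3761;  θ2 = -1.5473+2.0710 ≈ 0.5237
arm 3 (φ=240.0°): x'=0.0812, y'=-0.1406
  A=0.0088, B=-0.3760, C=(l²−L²−A²−y'²−z²)/(2L)=-0.1804
  θ3 = atan2(B,A) + arccos(C/0.3761) = 0.5237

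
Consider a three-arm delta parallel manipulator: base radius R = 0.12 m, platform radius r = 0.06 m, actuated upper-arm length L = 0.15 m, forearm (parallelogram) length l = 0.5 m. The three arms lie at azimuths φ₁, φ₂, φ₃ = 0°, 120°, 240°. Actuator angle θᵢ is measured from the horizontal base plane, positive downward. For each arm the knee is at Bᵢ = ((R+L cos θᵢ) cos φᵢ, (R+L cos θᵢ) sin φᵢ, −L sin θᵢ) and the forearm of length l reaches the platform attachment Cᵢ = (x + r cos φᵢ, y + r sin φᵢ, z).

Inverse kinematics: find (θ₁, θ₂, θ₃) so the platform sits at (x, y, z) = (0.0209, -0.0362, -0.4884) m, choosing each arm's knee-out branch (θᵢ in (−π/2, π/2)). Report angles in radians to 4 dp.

arm 1 (φ=0.0°): x'=0.0209, y'=-0.0362
  A cos θ + B sin θ = C:  0.0391·cos θ + -0.4884·sin θ = -0.0462
  γ=atan2(-0.4884,0.0391)=-1.4909;  ψ=arccos(-0.0944)=1.6653;  θ1=γ+ψ≈0.1744
rotate P by −φ2: (-0.0418, 0.0000, -0.4884)
  A cos θ + B sin θ = C:  0.1018·cos θ + -0.4884·sin θ = -0.0713
  γ=atan2(-0.4884,0.1018)=-1.3653;  ψ=arccos(-0.1430)=1.7143;  θ2=γ+ψ≈0.3490
φ3=240.0° → target in arm frame (0.0209, 0.0362)
  A cos θ + B sin θ = C:  0.0391·cos θ + -0.4884·sin θ = -0.0462
  γ=atan2(-0.4884,0.0391)=-1.4909;  ψ=arccos(-0.0944)=1.6653;  θ3=γ+ψ≈0.1744

θ₁ = 0.1744, θ₂ = 0.3490, θ₃ = 0.1744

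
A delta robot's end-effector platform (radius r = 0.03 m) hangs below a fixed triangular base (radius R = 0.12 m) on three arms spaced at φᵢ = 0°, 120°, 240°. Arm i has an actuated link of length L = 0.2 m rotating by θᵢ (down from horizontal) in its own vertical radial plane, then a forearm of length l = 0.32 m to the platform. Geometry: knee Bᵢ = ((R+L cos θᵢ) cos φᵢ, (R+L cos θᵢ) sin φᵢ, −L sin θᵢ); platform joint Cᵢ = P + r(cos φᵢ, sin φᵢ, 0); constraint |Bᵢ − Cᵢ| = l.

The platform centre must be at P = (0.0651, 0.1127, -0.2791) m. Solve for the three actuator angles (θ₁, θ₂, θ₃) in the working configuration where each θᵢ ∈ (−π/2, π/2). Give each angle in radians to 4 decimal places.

θ₁ = 0.3490, θ₂ = 0.3493, θ₃ = 1.1345

arm 1 (φ=0.0°): x'=0.0651, y'=0.1127
  e−x'=0.0249;  (l²−L²−(e−x')²−y'²−z²)/2L = -0.0720
  √(A²+B²)=0.2802;  θ1 = -1.4818+1.8308 ≈ 0.3490
arm 2 (φ=120.0°): x'=0.0651, y'=-0.1127
  e−x'=0.0249;  (l²−L²−(e−x')²−y'²−z²)/2L = -0.0721
  θ2 = atan2(B,A) + arccos(C/0.2802) = 0.3493
arm 3 (φ=240.0°): x'=-0.1302, y'=0.0000
  e−x'=0.2202;  (l²−L²−(e−x')²−y'²−z²)/2L = -0.1599
  √(A²+B²)=0.3555;  θ3 = -0.9029+2.0374 ≈ 1.1345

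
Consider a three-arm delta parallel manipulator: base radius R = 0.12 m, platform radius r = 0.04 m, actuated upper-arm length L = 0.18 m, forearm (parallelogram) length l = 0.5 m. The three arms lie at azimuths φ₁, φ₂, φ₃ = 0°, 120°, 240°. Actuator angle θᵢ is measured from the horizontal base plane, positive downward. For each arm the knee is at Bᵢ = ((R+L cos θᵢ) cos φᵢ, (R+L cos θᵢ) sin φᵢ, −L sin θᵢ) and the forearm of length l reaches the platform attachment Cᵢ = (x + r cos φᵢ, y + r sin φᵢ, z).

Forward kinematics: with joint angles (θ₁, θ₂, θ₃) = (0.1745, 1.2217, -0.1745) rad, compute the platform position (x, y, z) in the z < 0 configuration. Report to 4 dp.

φ1=0.0°: virtual centre (0.2573, 0.0000, -0.0313), radius l
arm 2 at φ=120.0°: ρ2 = 0.1416;  centre 2 = (-0.0708, 0.1226, -0.1691)
arm 3 at φ=240.0°: ρ3 = 0.2573;  centre 3 = (-0.1286, -0.2228, 0.0313)
subtract pairs → two planes through P
[-0.6561 0.2452 -0.2758]·P = -0.0185;  [-0.7718 -0.4456 0.1250]·P = 0.0000
Cramer: x(z) = 0.0171-0.1915z;  y(z) = -0.0297+0.6123z
into |P−centre ₁|² = l²: 1.4115z² + 0.1182z + -0.1905 = 0;  Δ = 1.0894;  z = -0.4116 or 0.3279 → z<0 root = -0.4116
x = 0.0960, y = -0.2817

(0.0960, -0.2817, -0.4116)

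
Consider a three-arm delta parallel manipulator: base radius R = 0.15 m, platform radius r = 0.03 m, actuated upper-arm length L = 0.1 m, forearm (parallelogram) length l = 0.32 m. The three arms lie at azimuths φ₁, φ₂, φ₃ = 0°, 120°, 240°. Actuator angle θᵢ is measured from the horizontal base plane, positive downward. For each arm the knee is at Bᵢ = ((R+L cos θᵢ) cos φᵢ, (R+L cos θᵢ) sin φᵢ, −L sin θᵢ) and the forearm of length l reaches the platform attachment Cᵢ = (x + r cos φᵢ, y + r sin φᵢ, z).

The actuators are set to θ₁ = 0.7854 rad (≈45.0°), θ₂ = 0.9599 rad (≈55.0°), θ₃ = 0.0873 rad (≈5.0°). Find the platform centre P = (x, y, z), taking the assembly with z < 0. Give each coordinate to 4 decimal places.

φ1=0.0°: virtual centre (0.1907, 0.0000, -0.0707), radius l
arm 2 at φ=120.0°: ρ2 = 0.1774;  O2 = (-0.0887, 0.1536, -0.0819)
arm 3 at φ=240.0°: ρ3 = 0.2196;  O3 = (-0.1098, -0.1902, -0.0087)
subtract pairs → two planes through P
[-0.5588 0.3072 -0.0224]·P = -0.0032;  [-0.6010 -0.3804 0.1240]·P = 0.0069
Cramer: x(z) = -0.0023+0.0744z;  y(z) = -0.0146+0.2083z
sphere 1 gives Az²+Bz+C=0 with A=1.0489, B=0.1066, C=-0.0599;  B²−4AC=0.2628;  roots -0.2952, 0.1936;  negative root z = -0.2952
x = -0.0243, y = -0.0761

(-0.0243, -0.0761, -0.2952)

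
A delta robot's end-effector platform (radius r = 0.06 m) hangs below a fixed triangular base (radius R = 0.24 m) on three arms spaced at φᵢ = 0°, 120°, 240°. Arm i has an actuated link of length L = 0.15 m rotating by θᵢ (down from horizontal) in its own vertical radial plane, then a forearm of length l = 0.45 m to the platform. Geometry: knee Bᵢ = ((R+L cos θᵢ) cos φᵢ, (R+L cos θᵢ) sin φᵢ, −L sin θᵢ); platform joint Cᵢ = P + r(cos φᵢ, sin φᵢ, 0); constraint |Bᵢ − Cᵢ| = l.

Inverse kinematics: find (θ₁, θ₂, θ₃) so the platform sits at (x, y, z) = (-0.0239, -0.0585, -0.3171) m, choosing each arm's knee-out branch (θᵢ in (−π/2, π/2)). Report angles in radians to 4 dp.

φ1=0.0° → target in arm frame (-0.0239, -0.0585)
  e−x'=0.2039;  (l²−L²−(e−x')²−y'²−z²)/2L = 0.1148
  θ1 = atan2(B,A) + arccos(C/0.3770) = 0.2619
rotate P by −φ2: (-0.0387, 0.0499, -0.3171)
  e−x'=0.2187;  (l²−L²−(e−x')²−y'²−z²)/2L = 0.0971
  γ=atan2(-0.3171,0.2187)=-0.9670;  ψ=arccos(0.2520)=1.3161;  θ2=γ+ψ≈0.3491
φ3=240.0° → target in arm frame (0.0626, 0.0086)
  A=0.1174, B=-0.3171, C=(l²−L²−A²−y'²−z²)/(2L)=0.2186
  θ3 = atan2(B,A) + arccos(C/0.3381) = -0.3486

θ₁ = 0.2619, θ₂ = 0.3491, θ₃ = -0.3486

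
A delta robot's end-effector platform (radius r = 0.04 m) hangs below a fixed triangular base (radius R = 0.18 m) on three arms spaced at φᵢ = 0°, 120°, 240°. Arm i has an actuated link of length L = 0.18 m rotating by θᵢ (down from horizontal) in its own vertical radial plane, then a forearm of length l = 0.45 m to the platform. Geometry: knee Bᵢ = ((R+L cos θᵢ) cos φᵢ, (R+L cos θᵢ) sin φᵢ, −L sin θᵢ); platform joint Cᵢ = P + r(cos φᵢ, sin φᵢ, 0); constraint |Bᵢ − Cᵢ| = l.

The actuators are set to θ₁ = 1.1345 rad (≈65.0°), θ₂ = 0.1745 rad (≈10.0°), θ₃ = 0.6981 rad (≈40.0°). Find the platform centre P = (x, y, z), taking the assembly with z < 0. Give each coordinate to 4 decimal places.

centre 1 = (0.2161·cos0.0°, 0.2161·sin0.0°, -0.1631) = (0.2161, 0.0000, -0.1631)
arm 2 at φ=120.0°: (R−r)+L cos θ2 = 0.3173;  centre 2 = (-0.1586, 0.2748, -0.0313)
arm 3 at φ=240.0°: (R−r)+L cos θ3 = 0.2779;  centre 3 = (-0.1389, -0.2407, -0.1157)
eliminate P² terms by subtracting sphere 1 from 2 and 3
[-0.7494 0.5495 0.2638]·P = 0.0283;  [-0.7100 -0.4813 0.0949]·P = 0.0173
det = 0.7509;  x = -0.0308+0.2385z,  y = 0.0095+-0.1547z
into |P−centre ₁|² = l²: 1.0808z² + 0.2055z + -0.1148 = 0;  Δ = 0.5387;  z = -0.4346 or 0.2445 → z<0 root = -0.4346
x = -0.1345, y = 0.0768

(-0.1345, 0.0768, -0.4346)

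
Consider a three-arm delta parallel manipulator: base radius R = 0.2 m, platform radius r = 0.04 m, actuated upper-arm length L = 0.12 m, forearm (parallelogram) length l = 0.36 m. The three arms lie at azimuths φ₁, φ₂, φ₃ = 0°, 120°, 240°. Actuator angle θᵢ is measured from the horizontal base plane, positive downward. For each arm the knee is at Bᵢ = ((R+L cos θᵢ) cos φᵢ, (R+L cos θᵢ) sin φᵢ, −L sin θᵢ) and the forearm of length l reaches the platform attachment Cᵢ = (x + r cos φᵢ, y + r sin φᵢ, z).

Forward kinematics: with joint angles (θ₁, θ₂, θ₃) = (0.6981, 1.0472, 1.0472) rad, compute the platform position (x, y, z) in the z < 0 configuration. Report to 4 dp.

centre 1 = (0.2519·cos0.0°, 0.2519·sin0.0°, -0.0771) = (0.2519, 0.0000, -0.0771)
φ2=120.0°: virtual centre (-0.1100, 0.1905, -0.1039), radius l
arm 3 at φ=240.0°: e+L cos θ3 = 0.2200;  centre 3 = (-0.1100, -0.1905, -0.1039)
eliminate P² terms by subtracting sphere 1 from 2 and 3
linear system: -0.7239x+0.3811y = -0.0102−-0.0536z; -0.7239x+-0.3811y = -0.0102−-0.0536z
Cramer: x(z) = 0.0141-0.0740z;  y(z) = 0.0000+0.0000z
into |P−centre ₁|² = l²: 1.0055z² + 0.1895z + -0.0671 = 0;  Δ = 0.3058;  z = -0.3692 or 0.1807 → z<0 root = -0.3692
x = 0.0414, y = 0.0000

(0.0414, 0.0000, -0.3692)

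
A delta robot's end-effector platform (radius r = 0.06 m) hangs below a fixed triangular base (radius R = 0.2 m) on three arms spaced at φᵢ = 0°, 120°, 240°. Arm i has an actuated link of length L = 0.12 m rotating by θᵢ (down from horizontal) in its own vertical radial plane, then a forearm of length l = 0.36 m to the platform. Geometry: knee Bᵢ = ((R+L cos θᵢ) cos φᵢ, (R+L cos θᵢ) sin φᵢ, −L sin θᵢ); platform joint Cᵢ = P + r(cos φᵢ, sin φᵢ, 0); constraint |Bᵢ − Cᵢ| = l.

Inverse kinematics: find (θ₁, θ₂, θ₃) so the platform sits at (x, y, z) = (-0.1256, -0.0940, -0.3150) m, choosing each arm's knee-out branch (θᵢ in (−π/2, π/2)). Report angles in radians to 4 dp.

θ₁ = 1.3966, θ₂ = 0.8727, θ₃ = -0.1746

φ1=0.0° → target in arm frame (-0.1256, -0.0940)
  A cos θ + B sin θ = C:  0.2656·cos θ + -0.3150·sin θ = -0.2642
  γ=atan2(-0.3150,0.2656)=-0.8703;  ψ=arccos(-0.6412)=2.2668;  θ1=γ+ψ≈1.3966
rotate P by −φ2: (-0.0186, 0.1558, -0.3150)
  A cos θ + B sin θ = C:  0.1586·cos θ + -0.3150·sin θ = -0.1394
  √(A²+B²)=0.3527;  θ2 = -1.1043+1.9770 ≈ 0.8727
arm 3 (φ=240.0°): x'=0.1442, y'=-0.0618
  A=-0.0042, B=-0.3150, C=(l²−L²−A²−y'²−z²)/(2L)=0.0506
  √(A²+B²)=0.3150;  θ3 = -1.5841+1.4095 ≈ -0.1746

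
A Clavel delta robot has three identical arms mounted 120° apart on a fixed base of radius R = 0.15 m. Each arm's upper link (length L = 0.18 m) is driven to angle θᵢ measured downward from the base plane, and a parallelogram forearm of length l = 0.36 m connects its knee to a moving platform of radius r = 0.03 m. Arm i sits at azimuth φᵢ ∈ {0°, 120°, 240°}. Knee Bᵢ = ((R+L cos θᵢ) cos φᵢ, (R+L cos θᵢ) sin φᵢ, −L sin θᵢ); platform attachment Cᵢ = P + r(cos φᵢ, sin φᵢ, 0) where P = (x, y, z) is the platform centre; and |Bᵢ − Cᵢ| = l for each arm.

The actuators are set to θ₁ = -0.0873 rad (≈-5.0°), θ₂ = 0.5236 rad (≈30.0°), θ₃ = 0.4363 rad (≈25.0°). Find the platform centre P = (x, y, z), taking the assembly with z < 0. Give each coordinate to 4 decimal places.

centre 1 = (0.2993·cos0.0°, 0.2993·sin0.0°, 0.0157) = (0.2993, 0.0000, 0.0157)
arm 2 at φ=120.0°: ρ2 = 0.2759;  centre 2 = (-0.1379, 0.2389, -0.0900)
arm 3 at φ=240.0°: ρ3 = 0.2831;  centre 3 = (-0.1416, -0.2452, -0.0761)
subtract pairs → two planes through P
linear system: -0.8745x+0.4778y = -0.0056−-0.2114z; -0.8818x+-0.4904y = -0.0039−-0.1835z
Cramer: x(z) = 0.0054-0.2251z;  y(z) = -0.0018+0.0305z
sphere 1 gives Az²+Bz+C=0 with A=1.0516, B=0.1008, C=-0.0430;  B²−4AC=0.1909;  roots -0.2557, 0.1598;  negative root z = -0.2557
x = 0.0630, y = -0.0096

(0.0630, -0.0096, -0.2557)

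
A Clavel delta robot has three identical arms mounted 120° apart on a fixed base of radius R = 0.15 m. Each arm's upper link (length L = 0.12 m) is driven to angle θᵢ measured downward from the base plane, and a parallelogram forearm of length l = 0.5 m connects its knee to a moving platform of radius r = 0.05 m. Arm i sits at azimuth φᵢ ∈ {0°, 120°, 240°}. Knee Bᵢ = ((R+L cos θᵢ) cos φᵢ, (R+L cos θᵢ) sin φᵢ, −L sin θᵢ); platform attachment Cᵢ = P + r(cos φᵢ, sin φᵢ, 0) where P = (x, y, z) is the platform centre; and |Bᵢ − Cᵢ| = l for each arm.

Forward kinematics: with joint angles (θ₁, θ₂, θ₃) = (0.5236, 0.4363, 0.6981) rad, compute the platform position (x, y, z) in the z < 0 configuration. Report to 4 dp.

(0.0089, 0.0445, -0.5183)

arm 1 at φ=0.0°: ρ1 = 0.2039;  O1 = (0.2039, 0.0000, -0.0600)
arm 2 at φ=120.0°: ρ2 = 0.2088;  O2 = (-0.1044, 0.1808, -0.0507)
arm 3 at φ=240.0°: ρ3 = 0.1919;  O3 = (-0.0960, -0.1662, -0.0771)
|O₂|²−|O₁|² = 0.0010;  |O₃|²−|O₁|² = -0.0024
linear system: -0.6166x+0.3616y = 0.0010−0.0186z; -0.5998x+-0.3324y = -0.0024−-0.0343z
det = 0.4218;  x = 0.0013+-0.0147z,  y = 0.0049+-0.0765z
quadratic in z: (1.0061)z²+(0.1252)z+(-0.2053)=0, √Δ=0.9176 → z ∈ {-0.5183, 0.3938}; z = -0.5183 (taking z<0)
x = 0.0089, y = 0.0445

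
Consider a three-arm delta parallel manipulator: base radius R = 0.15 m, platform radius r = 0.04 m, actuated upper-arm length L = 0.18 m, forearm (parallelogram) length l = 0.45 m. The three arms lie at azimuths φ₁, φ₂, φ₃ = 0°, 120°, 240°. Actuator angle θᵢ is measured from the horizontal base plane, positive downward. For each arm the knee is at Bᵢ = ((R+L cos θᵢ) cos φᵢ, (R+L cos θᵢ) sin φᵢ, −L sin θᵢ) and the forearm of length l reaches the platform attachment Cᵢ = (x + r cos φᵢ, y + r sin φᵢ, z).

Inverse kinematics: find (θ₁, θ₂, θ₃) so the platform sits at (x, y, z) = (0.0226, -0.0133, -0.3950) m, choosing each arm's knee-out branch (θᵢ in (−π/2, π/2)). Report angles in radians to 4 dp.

arm 1 (φ=0.0°): x'=0.0226, y'=-0.0133
  A=0.0874, B=-0.3950, C=(l²−L²−A²−y'²−z²)/(2L)=0.0174
  γ=atan2(-0.3950,0.0874)=-1.3530;  ψ=arccos(0.0430)=1.5278;  θ1=γ+ψ≈0.1748
arm 2 (φ=120.0°): x'=-0.0228, y'=-0.0129
  A cos θ + B sin θ = C:  0.1328·cos θ + -0.3950·sin θ = -0.0104
  √(A²+B²)=0.4167;  θ2 = -1.2464+1.5957 ≈ 0.3493
arm 3 (φ=240.0°): x'=0.0002, y'=0.0262
  e−x'=0.1098;  (l²−L²−(e−x')²−y'²−z²)/2L = 0.0037
  γ=atan2(-0.3950,0.1098)=-1.2997;  ψ=arccos(0.0090)=1.5617;  θ3=γ+ψ≈0.2620

θ₁ = 0.1748, θ₂ = 0.3493, θ₃ = 0.2620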